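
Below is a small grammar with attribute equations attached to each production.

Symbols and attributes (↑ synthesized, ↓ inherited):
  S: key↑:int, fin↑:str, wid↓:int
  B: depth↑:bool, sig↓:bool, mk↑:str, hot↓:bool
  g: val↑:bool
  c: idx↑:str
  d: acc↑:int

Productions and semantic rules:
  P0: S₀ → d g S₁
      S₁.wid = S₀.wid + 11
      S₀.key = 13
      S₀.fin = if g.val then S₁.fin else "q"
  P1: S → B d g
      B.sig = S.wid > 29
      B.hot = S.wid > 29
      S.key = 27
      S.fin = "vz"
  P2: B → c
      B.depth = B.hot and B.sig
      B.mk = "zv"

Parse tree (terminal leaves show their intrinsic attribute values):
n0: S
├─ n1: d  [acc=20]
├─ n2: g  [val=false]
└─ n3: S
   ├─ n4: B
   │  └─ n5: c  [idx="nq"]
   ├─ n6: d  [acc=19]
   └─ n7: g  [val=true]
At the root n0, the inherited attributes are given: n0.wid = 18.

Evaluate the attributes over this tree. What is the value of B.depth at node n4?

1. n0.wid = 18  [given at root]
2. n1.acc = 20  [terminal]
3. n2.val = false  [terminal]
4. n3.wid = 29  [S₀.wid + 11]
5. n4.sig = false  [S.wid > 29]
6. n4.hot = false  [S.wid > 29]
7. n5.idx = "nq"  [terminal]
8. n4.depth = false  [B.hot and B.sig]
9. n4.mk = "zv"  ["zv"]
10. n6.acc = 19  [terminal]
11. n7.val = true  [terminal]
12. n3.key = 27  [27]
13. n3.fin = "vz"  ["vz"]
14. n0.key = 13  [13]
15. n0.fin = "q"  [if g.val then S₁.fin else "q"]

false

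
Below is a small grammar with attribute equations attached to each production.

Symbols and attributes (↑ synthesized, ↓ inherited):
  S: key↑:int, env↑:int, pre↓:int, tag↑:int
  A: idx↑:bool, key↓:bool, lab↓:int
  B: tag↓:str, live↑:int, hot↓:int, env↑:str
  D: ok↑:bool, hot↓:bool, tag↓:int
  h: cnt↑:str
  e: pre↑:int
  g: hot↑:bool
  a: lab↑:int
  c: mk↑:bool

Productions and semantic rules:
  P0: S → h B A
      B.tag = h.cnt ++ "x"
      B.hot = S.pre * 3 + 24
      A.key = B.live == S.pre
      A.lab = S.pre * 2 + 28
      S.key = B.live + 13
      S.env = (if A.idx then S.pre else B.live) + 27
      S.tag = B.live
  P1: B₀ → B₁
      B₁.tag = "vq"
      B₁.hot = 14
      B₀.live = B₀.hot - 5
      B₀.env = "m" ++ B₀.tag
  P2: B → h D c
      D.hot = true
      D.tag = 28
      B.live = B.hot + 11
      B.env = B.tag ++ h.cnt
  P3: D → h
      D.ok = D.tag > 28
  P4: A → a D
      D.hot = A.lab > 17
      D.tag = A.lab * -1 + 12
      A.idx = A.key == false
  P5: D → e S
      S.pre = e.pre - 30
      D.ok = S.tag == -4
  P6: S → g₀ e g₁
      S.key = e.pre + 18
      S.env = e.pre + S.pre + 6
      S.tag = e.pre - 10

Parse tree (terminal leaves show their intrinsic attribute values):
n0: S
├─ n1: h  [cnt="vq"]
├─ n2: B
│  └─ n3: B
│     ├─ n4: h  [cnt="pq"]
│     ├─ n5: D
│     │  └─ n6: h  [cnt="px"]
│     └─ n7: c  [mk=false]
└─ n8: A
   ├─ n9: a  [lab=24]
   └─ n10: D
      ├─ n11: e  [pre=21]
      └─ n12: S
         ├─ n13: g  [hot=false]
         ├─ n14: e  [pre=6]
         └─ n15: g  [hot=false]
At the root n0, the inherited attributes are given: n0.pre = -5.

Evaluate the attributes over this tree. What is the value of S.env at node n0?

1. n0.pre = -5  [given at root]
2. n1.cnt = "vq"  [terminal]
3. n2.tag = "vqx"  [h.cnt ++ "x"]
4. n2.hot = 9  [S.pre * 3 + 24]
5. n3.tag = "vq"  ["vq"]
6. n3.hot = 14  [14]
7. n4.cnt = "pq"  [terminal]
8. n5.hot = true  [true]
9. n5.tag = 28  [28]
10. n6.cnt = "px"  [terminal]
11. n5.ok = false  [D.tag > 28]
12. n7.mk = false  [terminal]
13. n3.live = 25  [B.hot + 11]
14. n3.env = "vqpq"  [B.tag ++ h.cnt]
15. n2.live = 4  [B₀.hot - 5]
16. n2.env = "mvqx"  ["m" ++ B₀.tag]
17. n8.key = false  [B.live == S.pre]
18. n8.lab = 18  [S.pre * 2 + 28]
19. n9.lab = 24  [terminal]
20. n10.hot = true  [A.lab > 17]
21. n10.tag = -6  [A.lab * -1 + 12]
22. n11.pre = 21  [terminal]
23. n12.pre = -9  [e.pre - 30]
24. n13.hot = false  [terminal]
25. n14.pre = 6  [terminal]
26. n15.hot = false  [terminal]
27. n12.key = 24  [e.pre + 18]
28. n12.env = 3  [e.pre + S.pre + 6]
29. n12.tag = -4  [e.pre - 10]
30. n10.ok = true  [S.tag == -4]
31. n8.idx = true  [A.key == false]
32. n0.key = 17  [B.live + 13]
33. n0.env = 22  [(if A.idx then S.pre else B.live) + 27]
34. n0.tag = 4  [B.live]

22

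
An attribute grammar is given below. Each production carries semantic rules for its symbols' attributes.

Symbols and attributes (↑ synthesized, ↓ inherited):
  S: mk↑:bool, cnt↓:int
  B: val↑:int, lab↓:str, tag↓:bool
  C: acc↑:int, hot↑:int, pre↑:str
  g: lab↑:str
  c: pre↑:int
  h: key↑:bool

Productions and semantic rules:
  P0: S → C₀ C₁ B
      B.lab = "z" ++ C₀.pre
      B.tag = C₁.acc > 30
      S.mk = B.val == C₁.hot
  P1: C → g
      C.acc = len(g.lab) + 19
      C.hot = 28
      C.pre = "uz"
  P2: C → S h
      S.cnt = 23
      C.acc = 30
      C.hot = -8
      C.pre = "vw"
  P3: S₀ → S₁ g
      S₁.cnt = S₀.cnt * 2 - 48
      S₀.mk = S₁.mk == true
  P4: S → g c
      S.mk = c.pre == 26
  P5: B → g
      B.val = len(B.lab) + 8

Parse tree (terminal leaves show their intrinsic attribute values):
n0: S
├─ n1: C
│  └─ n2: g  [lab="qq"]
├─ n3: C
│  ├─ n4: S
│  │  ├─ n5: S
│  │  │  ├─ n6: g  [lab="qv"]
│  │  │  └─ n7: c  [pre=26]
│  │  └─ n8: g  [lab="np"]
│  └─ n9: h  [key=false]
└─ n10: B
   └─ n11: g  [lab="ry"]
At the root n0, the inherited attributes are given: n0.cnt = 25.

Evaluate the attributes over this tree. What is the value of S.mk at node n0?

1. n0.cnt = 25  [given at root]
2. n2.lab = "qq"  [terminal]
3. n1.acc = 21  [len(g.lab) + 19]
4. n1.hot = 28  [28]
5. n1.pre = "uz"  ["uz"]
6. n4.cnt = 23  [23]
7. n5.cnt = -2  [S₀.cnt * 2 - 48]
8. n6.lab = "qv"  [terminal]
9. n7.pre = 26  [terminal]
10. n5.mk = true  [c.pre == 26]
11. n8.lab = "np"  [terminal]
12. n4.mk = true  [S₁.mk == true]
13. n9.key = false  [terminal]
14. n3.acc = 30  [30]
15. n3.hot = -8  [-8]
16. n3.pre = "vw"  ["vw"]
17. n10.lab = "zuz"  ["z" ++ C₀.pre]
18. n10.tag = false  [C₁.acc > 30]
19. n11.lab = "ry"  [terminal]
20. n10.val = 11  [len(B.lab) + 8]
21. n0.mk = false  [B.val == C₁.hot]

false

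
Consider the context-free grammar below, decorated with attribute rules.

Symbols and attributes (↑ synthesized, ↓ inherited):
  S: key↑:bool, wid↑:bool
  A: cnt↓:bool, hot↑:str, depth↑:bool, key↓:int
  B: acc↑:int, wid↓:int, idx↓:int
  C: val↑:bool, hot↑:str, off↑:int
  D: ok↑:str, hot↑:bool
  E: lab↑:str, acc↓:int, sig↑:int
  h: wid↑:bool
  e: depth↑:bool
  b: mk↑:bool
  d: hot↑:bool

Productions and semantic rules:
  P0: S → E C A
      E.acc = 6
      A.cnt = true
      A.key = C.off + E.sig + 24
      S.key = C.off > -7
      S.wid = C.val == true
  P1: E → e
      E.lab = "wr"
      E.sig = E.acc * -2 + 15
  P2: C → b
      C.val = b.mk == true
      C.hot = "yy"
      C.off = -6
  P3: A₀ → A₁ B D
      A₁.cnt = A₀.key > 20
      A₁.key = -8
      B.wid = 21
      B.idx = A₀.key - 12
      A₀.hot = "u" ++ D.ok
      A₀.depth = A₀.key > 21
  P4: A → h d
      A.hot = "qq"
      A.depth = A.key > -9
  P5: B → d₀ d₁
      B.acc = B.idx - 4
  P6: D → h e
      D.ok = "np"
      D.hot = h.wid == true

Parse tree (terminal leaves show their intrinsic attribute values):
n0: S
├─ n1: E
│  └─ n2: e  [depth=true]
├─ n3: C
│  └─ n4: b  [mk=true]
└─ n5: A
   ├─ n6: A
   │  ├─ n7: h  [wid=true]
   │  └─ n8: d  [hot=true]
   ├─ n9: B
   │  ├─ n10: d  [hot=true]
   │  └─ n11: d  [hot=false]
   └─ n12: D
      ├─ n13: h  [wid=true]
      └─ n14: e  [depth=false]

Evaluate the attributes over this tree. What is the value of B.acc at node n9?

5

1. n1.acc = 6  [6]
2. n2.depth = true  [terminal]
3. n1.lab = "wr"  ["wr"]
4. n1.sig = 3  [E.acc * -2 + 15]
5. n4.mk = true  [terminal]
6. n3.val = true  [b.mk == true]
7. n3.hot = "yy"  ["yy"]
8. n3.off = -6  [-6]
9. n5.cnt = true  [true]
10. n5.key = 21  [C.off + E.sig + 24]
11. n6.cnt = true  [A₀.key > 20]
12. n6.key = -8  [-8]
13. n7.wid = true  [terminal]
14. n8.hot = true  [terminal]
15. n6.hot = "qq"  ["qq"]
16. n6.depth = true  [A.key > -9]
17. n9.wid = 21  [21]
18. n9.idx = 9  [A₀.key - 12]
19. n10.hot = true  [terminal]
20. n11.hot = false  [terminal]
21. n9.acc = 5  [B.idx - 4]
22. n13.wid = true  [terminal]
23. n14.depth = false  [terminal]
24. n12.ok = "np"  ["np"]
25. n12.hot = true  [h.wid == true]
26. n5.hot = "unp"  ["u" ++ D.ok]
27. n5.depth = false  [A₀.key > 21]
28. n0.key = true  [C.off > -7]
29. n0.wid = true  [C.val == true]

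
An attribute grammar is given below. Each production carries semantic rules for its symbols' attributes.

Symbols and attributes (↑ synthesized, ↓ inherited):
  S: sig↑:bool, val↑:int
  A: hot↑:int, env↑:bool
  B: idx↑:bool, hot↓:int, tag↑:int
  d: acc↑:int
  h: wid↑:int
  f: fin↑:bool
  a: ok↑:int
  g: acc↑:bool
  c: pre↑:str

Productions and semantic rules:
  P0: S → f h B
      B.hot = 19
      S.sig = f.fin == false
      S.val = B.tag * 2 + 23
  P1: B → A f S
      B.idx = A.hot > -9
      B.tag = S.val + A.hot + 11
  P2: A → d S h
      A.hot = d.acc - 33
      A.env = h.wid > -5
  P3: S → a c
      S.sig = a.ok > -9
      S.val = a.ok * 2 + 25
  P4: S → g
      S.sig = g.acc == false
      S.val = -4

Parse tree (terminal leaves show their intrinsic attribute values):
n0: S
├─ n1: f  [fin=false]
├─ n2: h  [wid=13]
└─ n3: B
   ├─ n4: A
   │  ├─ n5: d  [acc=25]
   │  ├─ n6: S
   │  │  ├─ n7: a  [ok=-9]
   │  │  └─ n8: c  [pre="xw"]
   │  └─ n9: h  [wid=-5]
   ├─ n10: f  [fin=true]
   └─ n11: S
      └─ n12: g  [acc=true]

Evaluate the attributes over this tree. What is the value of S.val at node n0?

21

1. n1.fin = false  [terminal]
2. n2.wid = 13  [terminal]
3. n3.hot = 19  [19]
4. n5.acc = 25  [terminal]
5. n7.ok = -9  [terminal]
6. n8.pre = "xw"  [terminal]
7. n6.sig = false  [a.ok > -9]
8. n6.val = 7  [a.ok * 2 + 25]
9. n9.wid = -5  [terminal]
10. n4.hot = -8  [d.acc - 33]
11. n4.env = false  [h.wid > -5]
12. n10.fin = true  [terminal]
13. n12.acc = true  [terminal]
14. n11.sig = false  [g.acc == false]
15. n11.val = -4  [-4]
16. n3.idx = true  [A.hot > -9]
17. n3.tag = -1  [S.val + A.hot + 11]
18. n0.sig = true  [f.fin == false]
19. n0.val = 21  [B.tag * 2 + 23]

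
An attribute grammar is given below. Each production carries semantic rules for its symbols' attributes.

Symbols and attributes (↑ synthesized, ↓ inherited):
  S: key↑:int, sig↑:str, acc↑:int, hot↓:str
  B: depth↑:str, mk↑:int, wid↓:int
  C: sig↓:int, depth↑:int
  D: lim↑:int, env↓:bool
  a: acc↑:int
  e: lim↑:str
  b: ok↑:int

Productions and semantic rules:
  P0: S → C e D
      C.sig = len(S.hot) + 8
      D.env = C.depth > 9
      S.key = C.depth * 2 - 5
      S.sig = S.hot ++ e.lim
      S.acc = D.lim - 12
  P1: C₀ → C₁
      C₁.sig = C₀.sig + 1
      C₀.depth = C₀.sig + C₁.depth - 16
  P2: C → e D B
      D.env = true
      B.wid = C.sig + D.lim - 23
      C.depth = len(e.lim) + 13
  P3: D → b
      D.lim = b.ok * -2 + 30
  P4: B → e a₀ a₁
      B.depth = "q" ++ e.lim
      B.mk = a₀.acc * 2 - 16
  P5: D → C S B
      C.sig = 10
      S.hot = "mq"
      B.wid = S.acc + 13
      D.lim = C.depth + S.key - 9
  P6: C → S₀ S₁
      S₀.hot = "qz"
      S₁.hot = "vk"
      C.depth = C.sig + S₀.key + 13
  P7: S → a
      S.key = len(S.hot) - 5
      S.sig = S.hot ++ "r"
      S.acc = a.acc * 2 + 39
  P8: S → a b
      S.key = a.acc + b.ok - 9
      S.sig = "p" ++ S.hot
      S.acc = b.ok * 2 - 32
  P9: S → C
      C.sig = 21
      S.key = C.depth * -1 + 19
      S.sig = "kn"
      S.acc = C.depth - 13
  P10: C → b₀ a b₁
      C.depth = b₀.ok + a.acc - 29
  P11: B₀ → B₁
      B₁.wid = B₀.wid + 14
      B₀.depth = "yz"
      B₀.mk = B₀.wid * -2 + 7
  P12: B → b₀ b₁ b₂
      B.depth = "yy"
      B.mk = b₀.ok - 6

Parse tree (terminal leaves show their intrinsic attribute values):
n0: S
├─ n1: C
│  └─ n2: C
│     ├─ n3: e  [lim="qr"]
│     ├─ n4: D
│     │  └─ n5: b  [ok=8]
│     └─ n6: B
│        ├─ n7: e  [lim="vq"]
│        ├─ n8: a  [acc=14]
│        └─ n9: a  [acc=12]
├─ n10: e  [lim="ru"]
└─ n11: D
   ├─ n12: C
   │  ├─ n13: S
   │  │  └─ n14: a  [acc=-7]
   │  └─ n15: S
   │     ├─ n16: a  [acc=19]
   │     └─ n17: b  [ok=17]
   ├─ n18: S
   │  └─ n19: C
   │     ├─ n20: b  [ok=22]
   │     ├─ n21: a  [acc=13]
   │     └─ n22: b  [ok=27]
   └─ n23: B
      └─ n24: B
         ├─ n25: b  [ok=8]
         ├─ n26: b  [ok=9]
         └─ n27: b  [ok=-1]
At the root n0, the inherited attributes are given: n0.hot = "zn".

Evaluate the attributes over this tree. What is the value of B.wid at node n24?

1. n0.hot = "zn"  [given at root]
2. n1.sig = 10  [len(S.hot) + 8]
3. n2.sig = 11  [C₀.sig + 1]
4. n3.lim = "qr"  [terminal]
5. n4.env = true  [true]
6. n5.ok = 8  [terminal]
7. n4.lim = 14  [b.ok * -2 + 30]
8. n6.wid = 2  [C.sig + D.lim - 23]
9. n7.lim = "vq"  [terminal]
10. n8.acc = 14  [terminal]
11. n9.acc = 12  [terminal]
12. n6.depth = "qvq"  ["q" ++ e.lim]
13. n6.mk = 12  [a₀.acc * 2 - 16]
14. n2.depth = 15  [len(e.lim) + 13]
15. n1.depth = 9  [C₀.sig + C₁.depth - 16]
16. n10.lim = "ru"  [terminal]
17. n11.env = false  [C.depth > 9]
18. n12.sig = 10  [10]
19. n13.hot = "qz"  ["qz"]
20. n14.acc = -7  [terminal]
21. n13.key = -3  [len(S.hot) - 5]
22. n13.sig = "qzr"  [S.hot ++ "r"]
23. n13.acc = 25  [a.acc * 2 + 39]
24. n15.hot = "vk"  ["vk"]
25. n16.acc = 19  [terminal]
26. n17.ok = 17  [terminal]
27. n15.key = 27  [a.acc + b.ok - 9]
28. n15.sig = "pvk"  ["p" ++ S.hot]
29. n15.acc = 2  [b.ok * 2 - 32]
30. n12.depth = 20  [C.sig + S₀.key + 13]
31. n18.hot = "mq"  ["mq"]
32. n19.sig = 21  [21]
33. n20.ok = 22  [terminal]
34. n21.acc = 13  [terminal]
35. n22.ok = 27  [terminal]
36. n19.depth = 6  [b₀.ok + a.acc - 29]
37. n18.key = 13  [C.depth * -1 + 19]
38. n18.sig = "kn"  ["kn"]
39. n18.acc = -7  [C.depth - 13]
40. n23.wid = 6  [S.acc + 13]
41. n24.wid = 20  [B₀.wid + 14]
42. n25.ok = 8  [terminal]
43. n26.ok = 9  [terminal]
44. n27.ok = -1  [terminal]
45. n24.depth = "yy"  ["yy"]
46. n24.mk = 2  [b₀.ok - 6]
47. n23.depth = "yz"  ["yz"]
48. n23.mk = -5  [B₀.wid * -2 + 7]
49. n11.lim = 24  [C.depth + S.key - 9]
50. n0.key = 13  [C.depth * 2 - 5]
51. n0.sig = "znru"  [S.hot ++ e.lim]
52. n0.acc = 12  [D.lim - 12]

20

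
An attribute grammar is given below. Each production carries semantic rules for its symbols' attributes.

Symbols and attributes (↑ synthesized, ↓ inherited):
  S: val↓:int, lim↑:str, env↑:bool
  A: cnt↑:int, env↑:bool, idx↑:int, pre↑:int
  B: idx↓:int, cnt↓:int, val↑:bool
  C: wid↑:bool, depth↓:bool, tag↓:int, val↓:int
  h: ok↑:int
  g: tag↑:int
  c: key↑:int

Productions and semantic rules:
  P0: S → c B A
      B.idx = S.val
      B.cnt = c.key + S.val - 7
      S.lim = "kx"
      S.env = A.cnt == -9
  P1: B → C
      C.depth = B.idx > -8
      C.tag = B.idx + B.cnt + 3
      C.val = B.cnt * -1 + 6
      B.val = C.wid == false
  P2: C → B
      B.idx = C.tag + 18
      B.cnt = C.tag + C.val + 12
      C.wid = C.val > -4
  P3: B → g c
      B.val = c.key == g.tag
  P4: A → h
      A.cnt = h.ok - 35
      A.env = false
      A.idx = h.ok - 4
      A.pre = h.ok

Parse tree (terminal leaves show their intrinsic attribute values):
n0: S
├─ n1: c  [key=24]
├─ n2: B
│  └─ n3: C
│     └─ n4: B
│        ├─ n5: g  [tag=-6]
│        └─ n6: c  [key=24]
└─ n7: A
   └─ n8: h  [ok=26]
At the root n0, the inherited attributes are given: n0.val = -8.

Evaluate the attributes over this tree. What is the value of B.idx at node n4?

22

1. n0.val = -8  [given at root]
2. n1.key = 24  [terminal]
3. n2.idx = -8  [S.val]
4. n2.cnt = 9  [c.key + S.val - 7]
5. n3.depth = false  [B.idx > -8]
6. n3.tag = 4  [B.idx + B.cnt + 3]
7. n3.val = -3  [B.cnt * -1 + 6]
8. n4.idx = 22  [C.tag + 18]
9. n4.cnt = 13  [C.tag + C.val + 12]
10. n5.tag = -6  [terminal]
11. n6.key = 24  [terminal]
12. n4.val = false  [c.key == g.tag]
13. n3.wid = true  [C.val > -4]
14. n2.val = false  [C.wid == false]
15. n8.ok = 26  [terminal]
16. n7.cnt = -9  [h.ok - 35]
17. n7.env = false  [false]
18. n7.idx = 22  [h.ok - 4]
19. n7.pre = 26  [h.ok]
20. n0.lim = "kx"  ["kx"]
21. n0.env = true  [A.cnt == -9]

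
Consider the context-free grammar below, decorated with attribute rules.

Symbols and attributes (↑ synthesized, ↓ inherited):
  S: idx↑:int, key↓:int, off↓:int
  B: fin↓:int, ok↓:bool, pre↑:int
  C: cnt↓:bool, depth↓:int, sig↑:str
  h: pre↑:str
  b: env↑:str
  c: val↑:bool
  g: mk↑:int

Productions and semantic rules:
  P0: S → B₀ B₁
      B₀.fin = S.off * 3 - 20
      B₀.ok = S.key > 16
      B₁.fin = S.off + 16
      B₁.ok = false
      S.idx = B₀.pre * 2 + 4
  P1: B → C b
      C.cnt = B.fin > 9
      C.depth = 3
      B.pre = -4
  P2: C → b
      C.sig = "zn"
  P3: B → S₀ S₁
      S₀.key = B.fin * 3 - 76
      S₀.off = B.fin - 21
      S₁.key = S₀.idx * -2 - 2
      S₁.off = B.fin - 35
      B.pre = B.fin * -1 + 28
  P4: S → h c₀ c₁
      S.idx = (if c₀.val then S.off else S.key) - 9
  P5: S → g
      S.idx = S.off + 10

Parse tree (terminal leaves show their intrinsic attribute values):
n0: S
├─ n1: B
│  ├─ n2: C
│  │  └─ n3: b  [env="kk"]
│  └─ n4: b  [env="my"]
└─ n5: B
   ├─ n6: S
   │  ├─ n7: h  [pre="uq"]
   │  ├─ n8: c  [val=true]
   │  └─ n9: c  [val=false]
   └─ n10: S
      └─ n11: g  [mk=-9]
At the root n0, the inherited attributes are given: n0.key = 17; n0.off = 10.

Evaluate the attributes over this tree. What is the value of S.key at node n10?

1. n0.key = 17  [given at root]
2. n0.off = 10  [given at root]
3. n1.fin = 10  [S.off * 3 - 20]
4. n1.ok = true  [S.key > 16]
5. n2.cnt = true  [B.fin > 9]
6. n2.depth = 3  [3]
7. n3.env = "kk"  [terminal]
8. n2.sig = "zn"  ["zn"]
9. n4.env = "my"  [terminal]
10. n1.pre = -4  [-4]
11. n5.fin = 26  [S.off + 16]
12. n5.ok = false  [false]
13. n6.key = 2  [B.fin * 3 - 76]
14. n6.off = 5  [B.fin - 21]
15. n7.pre = "uq"  [terminal]
16. n8.val = true  [terminal]
17. n9.val = false  [terminal]
18. n6.idx = -4  [(if c₀.val then S.off else S.key) - 9]
19. n10.key = 6  [S₀.idx * -2 - 2]
20. n10.off = -9  [B.fin - 35]
21. n11.mk = -9  [terminal]
22. n10.idx = 1  [S.off + 10]
23. n5.pre = 2  [B.fin * -1 + 28]
24. n0.idx = -4  [B₀.pre * 2 + 4]

6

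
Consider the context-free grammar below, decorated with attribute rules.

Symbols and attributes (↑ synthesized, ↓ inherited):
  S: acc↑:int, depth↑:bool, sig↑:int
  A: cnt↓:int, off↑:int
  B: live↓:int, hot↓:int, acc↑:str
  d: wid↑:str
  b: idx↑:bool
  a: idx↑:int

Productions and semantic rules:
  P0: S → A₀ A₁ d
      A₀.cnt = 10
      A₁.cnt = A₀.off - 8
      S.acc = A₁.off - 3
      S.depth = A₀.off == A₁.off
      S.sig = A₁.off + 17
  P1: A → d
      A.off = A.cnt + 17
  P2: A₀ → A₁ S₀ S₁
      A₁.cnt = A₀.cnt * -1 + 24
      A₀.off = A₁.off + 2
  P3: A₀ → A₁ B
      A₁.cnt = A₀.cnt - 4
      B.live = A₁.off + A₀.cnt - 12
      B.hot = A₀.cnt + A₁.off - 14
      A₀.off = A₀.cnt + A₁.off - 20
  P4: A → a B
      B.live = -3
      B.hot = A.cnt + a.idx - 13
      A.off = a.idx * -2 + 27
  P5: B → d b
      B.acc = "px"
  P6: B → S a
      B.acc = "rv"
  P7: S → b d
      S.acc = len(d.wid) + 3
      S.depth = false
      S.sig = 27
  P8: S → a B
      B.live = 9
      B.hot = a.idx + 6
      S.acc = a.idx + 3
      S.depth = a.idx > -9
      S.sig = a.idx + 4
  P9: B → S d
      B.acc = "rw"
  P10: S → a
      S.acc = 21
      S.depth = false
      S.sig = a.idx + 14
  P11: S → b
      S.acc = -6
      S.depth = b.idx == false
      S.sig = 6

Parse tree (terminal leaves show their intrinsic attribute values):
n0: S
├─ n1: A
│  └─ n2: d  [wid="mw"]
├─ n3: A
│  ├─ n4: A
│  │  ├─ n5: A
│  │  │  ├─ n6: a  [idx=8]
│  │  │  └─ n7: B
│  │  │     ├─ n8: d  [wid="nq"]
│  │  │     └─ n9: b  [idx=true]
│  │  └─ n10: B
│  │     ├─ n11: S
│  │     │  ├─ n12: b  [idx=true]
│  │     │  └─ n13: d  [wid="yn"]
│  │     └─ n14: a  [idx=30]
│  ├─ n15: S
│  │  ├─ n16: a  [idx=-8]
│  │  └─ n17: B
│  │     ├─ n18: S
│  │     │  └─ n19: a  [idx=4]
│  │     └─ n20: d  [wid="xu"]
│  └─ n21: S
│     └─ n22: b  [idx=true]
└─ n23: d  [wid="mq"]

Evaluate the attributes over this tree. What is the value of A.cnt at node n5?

1. n1.cnt = 10  [10]
2. n2.wid = "mw"  [terminal]
3. n1.off = 27  [A.cnt + 17]
4. n3.cnt = 19  [A₀.off - 8]
5. n4.cnt = 5  [A₀.cnt * -1 + 24]
6. n5.cnt = 1  [A₀.cnt - 4]
7. n6.idx = 8  [terminal]
8. n7.live = -3  [-3]
9. n7.hot = -4  [A.cnt + a.idx - 13]
10. n8.wid = "nq"  [terminal]
11. n9.idx = true  [terminal]
12. n7.acc = "px"  ["px"]
13. n5.off = 11  [a.idx * -2 + 27]
14. n10.live = 4  [A₁.off + A₀.cnt - 12]
15. n10.hot = 2  [A₀.cnt + A₁.off - 14]
16. n12.idx = true  [terminal]
17. n13.wid = "yn"  [terminal]
18. n11.acc = 5  [len(d.wid) + 3]
19. n11.depth = false  [false]
20. n11.sig = 27  [27]
21. n14.idx = 30  [terminal]
22. n10.acc = "rv"  ["rv"]
23. n4.off = -4  [A₀.cnt + A₁.off - 20]
24. n16.idx = -8  [terminal]
25. n17.live = 9  [9]
26. n17.hot = -2  [a.idx + 6]
27. n19.idx = 4  [terminal]
28. n18.acc = 21  [21]
29. n18.depth = false  [false]
30. n18.sig = 18  [a.idx + 14]
31. n20.wid = "xu"  [terminal]
32. n17.acc = "rw"  ["rw"]
33. n15.acc = -5  [a.idx + 3]
34. n15.depth = true  [a.idx > -9]
35. n15.sig = -4  [a.idx + 4]
36. n22.idx = true  [terminal]
37. n21.acc = -6  [-6]
38. n21.depth = false  [b.idx == false]
39. n21.sig = 6  [6]
40. n3.off = -2  [A₁.off + 2]
41. n23.wid = "mq"  [terminal]
42. n0.acc = -5  [A₁.off - 3]
43. n0.depth = false  [A₀.off == A₁.off]
44. n0.sig = 15  [A₁.off + 17]

1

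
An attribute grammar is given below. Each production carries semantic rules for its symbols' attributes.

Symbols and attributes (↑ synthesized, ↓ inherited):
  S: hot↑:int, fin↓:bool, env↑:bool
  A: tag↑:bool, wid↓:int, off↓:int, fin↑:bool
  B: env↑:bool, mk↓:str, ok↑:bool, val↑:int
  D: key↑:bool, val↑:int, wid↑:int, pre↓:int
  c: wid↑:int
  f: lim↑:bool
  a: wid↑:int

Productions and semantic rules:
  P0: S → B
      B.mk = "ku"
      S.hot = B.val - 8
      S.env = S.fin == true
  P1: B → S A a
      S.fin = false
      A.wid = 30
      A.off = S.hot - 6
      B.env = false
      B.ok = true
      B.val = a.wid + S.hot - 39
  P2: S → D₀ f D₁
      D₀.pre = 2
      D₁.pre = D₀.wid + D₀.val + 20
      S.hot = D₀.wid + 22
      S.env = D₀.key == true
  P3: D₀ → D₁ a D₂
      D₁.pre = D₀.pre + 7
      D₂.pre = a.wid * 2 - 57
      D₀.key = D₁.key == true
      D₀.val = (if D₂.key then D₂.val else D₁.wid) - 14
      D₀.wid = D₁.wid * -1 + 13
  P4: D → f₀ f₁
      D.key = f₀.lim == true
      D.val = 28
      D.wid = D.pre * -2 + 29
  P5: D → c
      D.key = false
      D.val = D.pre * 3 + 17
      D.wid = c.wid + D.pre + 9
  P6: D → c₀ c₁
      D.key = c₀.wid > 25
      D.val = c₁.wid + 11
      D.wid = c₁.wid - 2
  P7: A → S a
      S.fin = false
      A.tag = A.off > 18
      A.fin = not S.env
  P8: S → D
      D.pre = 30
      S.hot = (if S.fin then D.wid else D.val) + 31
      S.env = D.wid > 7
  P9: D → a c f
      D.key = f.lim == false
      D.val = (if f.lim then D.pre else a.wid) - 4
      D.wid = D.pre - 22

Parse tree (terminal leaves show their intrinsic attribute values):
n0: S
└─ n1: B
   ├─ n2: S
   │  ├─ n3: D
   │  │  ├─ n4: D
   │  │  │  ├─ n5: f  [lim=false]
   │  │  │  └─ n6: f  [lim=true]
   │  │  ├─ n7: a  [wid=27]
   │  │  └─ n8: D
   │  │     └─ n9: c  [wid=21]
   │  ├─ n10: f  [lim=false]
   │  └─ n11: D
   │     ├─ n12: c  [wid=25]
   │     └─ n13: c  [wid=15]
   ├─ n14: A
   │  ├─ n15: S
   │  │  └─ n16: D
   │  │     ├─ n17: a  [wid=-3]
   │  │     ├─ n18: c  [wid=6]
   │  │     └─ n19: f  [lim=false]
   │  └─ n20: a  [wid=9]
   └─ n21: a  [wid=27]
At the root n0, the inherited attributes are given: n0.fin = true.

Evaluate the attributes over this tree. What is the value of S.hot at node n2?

1. n0.fin = true  [given at root]
2. n1.mk = "ku"  ["ku"]
3. n2.fin = false  [false]
4. n3.pre = 2  [2]
5. n4.pre = 9  [D₀.pre + 7]
6. n5.lim = false  [terminal]
7. n6.lim = true  [terminal]
8. n4.key = false  [f₀.lim == true]
9. n4.val = 28  [28]
10. n4.wid = 11  [D.pre * -2 + 29]
11. n7.wid = 27  [terminal]
12. n8.pre = -3  [a.wid * 2 - 57]
13. n9.wid = 21  [terminal]
14. n8.key = false  [false]
15. n8.val = 8  [D.pre * 3 + 17]
16. n8.wid = 27  [c.wid + D.pre + 9]
17. n3.key = false  [D₁.key == true]
18. n3.val = -3  [(if D₂.key then D₂.val else D₁.wid) - 14]
19. n3.wid = 2  [D₁.wid * -1 + 13]
20. n10.lim = false  [terminal]
21. n11.pre = 19  [D₀.wid + D₀.val + 20]
22. n12.wid = 25  [terminal]
23. n13.wid = 15  [terminal]
24. n11.key = false  [c₀.wid > 25]
25. n11.val = 26  [c₁.wid + 11]
26. n11.wid = 13  [c₁.wid - 2]
27. n2.hot = 24  [D₀.wid + 22]
28. n2.env = false  [D₀.key == true]
29. n14.wid = 30  [30]
30. n14.off = 18  [S.hot - 6]
31. n15.fin = false  [false]
32. n16.pre = 30  [30]
33. n17.wid = -3  [terminal]
34. n18.wid = 6  [terminal]
35. n19.lim = false  [terminal]
36. n16.key = true  [f.lim == false]
37. n16.val = -7  [(if f.lim then D.pre else a.wid) - 4]
38. n16.wid = 8  [D.pre - 22]
39. n15.hot = 24  [(if S.fin then D.wid else D.val) + 31]
40. n15.env = true  [D.wid > 7]
41. n20.wid = 9  [terminal]
42. n14.tag = false  [A.off > 18]
43. n14.fin = false  [not S.env]
44. n21.wid = 27  [terminal]
45. n1.env = false  [false]
46. n1.ok = true  [true]
47. n1.val = 12  [a.wid + S.hot - 39]
48. n0.hot = 4  [B.val - 8]
49. n0.env = true  [S.fin == true]

24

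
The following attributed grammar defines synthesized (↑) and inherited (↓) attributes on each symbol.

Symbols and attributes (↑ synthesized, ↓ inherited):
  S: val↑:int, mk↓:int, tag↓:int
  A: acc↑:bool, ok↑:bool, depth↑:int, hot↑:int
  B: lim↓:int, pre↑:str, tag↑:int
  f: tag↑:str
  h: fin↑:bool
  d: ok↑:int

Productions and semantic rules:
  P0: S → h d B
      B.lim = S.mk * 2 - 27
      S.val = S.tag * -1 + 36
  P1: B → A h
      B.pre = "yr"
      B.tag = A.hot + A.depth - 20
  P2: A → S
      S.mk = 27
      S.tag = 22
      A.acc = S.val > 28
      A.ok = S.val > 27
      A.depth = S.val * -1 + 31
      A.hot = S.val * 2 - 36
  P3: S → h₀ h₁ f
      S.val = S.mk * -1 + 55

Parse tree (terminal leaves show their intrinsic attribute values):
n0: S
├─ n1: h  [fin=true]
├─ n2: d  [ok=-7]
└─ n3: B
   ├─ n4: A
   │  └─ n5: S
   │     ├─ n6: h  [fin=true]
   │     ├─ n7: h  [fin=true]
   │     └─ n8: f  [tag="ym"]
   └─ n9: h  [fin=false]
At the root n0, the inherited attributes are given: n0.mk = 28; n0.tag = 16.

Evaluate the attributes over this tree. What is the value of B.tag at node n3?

1. n0.mk = 28  [given at root]
2. n0.tag = 16  [given at root]
3. n1.fin = true  [terminal]
4. n2.ok = -7  [terminal]
5. n3.lim = 29  [S.mk * 2 - 27]
6. n5.mk = 27  [27]
7. n5.tag = 22  [22]
8. n6.fin = true  [terminal]
9. n7.fin = true  [terminal]
10. n8.tag = "ym"  [terminal]
11. n5.val = 28  [S.mk * -1 + 55]
12. n4.acc = false  [S.val > 28]
13. n4.ok = true  [S.val > 27]
14. n4.depth = 3  [S.val * -1 + 31]
15. n4.hot = 20  [S.val * 2 - 36]
16. n9.fin = false  [terminal]
17. n3.pre = "yr"  ["yr"]
18. n3.tag = 3  [A.hot + A.depth - 20]
19. n0.val = 20  [S.tag * -1 + 36]

3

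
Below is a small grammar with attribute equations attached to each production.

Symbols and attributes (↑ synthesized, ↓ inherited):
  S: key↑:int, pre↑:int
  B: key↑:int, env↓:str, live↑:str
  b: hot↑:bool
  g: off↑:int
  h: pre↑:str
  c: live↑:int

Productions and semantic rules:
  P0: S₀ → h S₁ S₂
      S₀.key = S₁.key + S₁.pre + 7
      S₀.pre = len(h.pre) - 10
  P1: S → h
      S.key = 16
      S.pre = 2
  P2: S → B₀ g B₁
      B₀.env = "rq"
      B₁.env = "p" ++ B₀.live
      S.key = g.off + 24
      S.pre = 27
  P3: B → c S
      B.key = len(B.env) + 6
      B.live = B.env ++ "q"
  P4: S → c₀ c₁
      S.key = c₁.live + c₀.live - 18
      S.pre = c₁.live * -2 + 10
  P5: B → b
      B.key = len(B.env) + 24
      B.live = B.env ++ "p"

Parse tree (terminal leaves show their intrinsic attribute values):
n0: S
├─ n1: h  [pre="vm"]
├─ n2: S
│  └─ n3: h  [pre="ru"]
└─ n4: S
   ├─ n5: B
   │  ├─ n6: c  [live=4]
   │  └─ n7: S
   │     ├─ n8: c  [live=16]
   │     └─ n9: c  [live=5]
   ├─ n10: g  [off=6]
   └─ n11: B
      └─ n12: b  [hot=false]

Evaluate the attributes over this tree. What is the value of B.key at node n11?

28

1. n1.pre = "vm"  [terminal]
2. n3.pre = "ru"  [terminal]
3. n2.key = 16  [16]
4. n2.pre = 2  [2]
5. n5.env = "rq"  ["rq"]
6. n6.live = 4  [terminal]
7. n8.live = 16  [terminal]
8. n9.live = 5  [terminal]
9. n7.key = 3  [c₁.live + c₀.live - 18]
10. n7.pre = 0  [c₁.live * -2 + 10]
11. n5.key = 8  [len(B.env) + 6]
12. n5.live = "rqq"  [B.env ++ "q"]
13. n10.off = 6  [terminal]
14. n11.env = "prqq"  ["p" ++ B₀.live]
15. n12.hot = false  [terminal]
16. n11.key = 28  [len(B.env) + 24]
17. n11.live = "prqqp"  [B.env ++ "p"]
18. n4.key = 30  [g.off + 24]
19. n4.pre = 27  [27]
20. n0.key = 25  [S₁.key + S₁.pre + 7]
21. n0.pre = -8  [len(h.pre) - 10]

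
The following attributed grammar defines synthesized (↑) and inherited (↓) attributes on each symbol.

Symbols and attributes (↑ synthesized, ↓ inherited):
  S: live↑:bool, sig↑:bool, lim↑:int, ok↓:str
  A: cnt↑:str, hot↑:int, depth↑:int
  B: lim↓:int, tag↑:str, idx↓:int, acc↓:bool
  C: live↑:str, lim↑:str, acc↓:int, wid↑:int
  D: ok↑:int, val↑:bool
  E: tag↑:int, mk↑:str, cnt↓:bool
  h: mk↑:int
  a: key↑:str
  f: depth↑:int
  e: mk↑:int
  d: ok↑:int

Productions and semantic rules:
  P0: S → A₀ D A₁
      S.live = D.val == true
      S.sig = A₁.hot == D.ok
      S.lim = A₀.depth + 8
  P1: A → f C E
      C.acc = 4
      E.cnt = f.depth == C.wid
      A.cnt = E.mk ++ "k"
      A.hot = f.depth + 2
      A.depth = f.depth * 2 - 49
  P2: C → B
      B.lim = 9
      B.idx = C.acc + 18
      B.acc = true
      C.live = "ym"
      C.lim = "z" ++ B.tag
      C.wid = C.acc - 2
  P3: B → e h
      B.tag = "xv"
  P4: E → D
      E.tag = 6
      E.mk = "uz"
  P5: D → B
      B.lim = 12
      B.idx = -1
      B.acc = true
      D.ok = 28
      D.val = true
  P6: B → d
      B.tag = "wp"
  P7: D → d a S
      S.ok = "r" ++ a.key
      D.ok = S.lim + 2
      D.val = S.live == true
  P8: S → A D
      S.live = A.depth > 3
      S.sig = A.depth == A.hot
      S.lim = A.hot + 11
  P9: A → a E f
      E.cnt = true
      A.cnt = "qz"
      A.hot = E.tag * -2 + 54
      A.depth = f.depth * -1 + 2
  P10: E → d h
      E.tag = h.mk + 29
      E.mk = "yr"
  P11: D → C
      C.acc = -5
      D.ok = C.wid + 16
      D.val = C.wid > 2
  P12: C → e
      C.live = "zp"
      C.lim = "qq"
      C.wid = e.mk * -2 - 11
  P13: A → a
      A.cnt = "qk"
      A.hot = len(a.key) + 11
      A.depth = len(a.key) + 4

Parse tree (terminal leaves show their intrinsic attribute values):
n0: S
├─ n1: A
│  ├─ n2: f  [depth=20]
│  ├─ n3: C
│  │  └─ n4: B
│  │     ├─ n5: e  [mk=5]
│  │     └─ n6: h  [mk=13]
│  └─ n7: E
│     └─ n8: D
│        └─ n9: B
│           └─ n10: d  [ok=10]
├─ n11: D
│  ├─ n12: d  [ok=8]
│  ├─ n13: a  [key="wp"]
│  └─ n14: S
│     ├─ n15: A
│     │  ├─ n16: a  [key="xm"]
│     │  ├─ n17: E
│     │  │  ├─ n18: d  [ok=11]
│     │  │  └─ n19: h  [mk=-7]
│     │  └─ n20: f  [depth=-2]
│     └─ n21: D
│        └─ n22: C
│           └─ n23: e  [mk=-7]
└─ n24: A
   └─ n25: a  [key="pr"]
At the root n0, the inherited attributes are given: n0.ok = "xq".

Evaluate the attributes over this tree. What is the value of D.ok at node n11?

1. n0.ok = "xq"  [given at root]
2. n2.depth = 20  [terminal]
3. n3.acc = 4  [4]
4. n4.lim = 9  [9]
5. n4.idx = 22  [C.acc + 18]
6. n4.acc = true  [true]
7. n5.mk = 5  [terminal]
8. n6.mk = 13  [terminal]
9. n4.tag = "xv"  ["xv"]
10. n3.live = "ym"  ["ym"]
11. n3.lim = "zxv"  ["z" ++ B.tag]
12. n3.wid = 2  [C.acc - 2]
13. n7.cnt = false  [f.depth == C.wid]
14. n9.lim = 12  [12]
15. n9.idx = -1  [-1]
16. n9.acc = true  [true]
17. n10.ok = 10  [terminal]
18. n9.tag = "wp"  ["wp"]
19. n8.ok = 28  [28]
20. n8.val = true  [true]
21. n7.tag = 6  [6]
22. n7.mk = "uz"  ["uz"]
23. n1.cnt = "uzk"  [E.mk ++ "k"]
24. n1.hot = 22  [f.depth + 2]
25. n1.depth = -9  [f.depth * 2 - 49]
26. n12.ok = 8  [terminal]
27. n13.key = "wp"  [terminal]
28. n14.ok = "rwp"  ["r" ++ a.key]
29. n16.key = "xm"  [terminal]
30. n17.cnt = true  [true]
31. n18.ok = 11  [terminal]
32. n19.mk = -7  [terminal]
33. n17.tag = 22  [h.mk + 29]
34. n17.mk = "yr"  ["yr"]
35. n20.depth = -2  [terminal]
36. n15.cnt = "qz"  ["qz"]
37. n15.hot = 10  [E.tag * -2 + 54]
38. n15.depth = 4  [f.depth * -1 + 2]
39. n22.acc = -5  [-5]
40. n23.mk = -7  [terminal]
41. n22.live = "zp"  ["zp"]
42. n22.lim = "qq"  ["qq"]
43. n22.wid = 3  [e.mk * -2 - 11]
44. n21.ok = 19  [C.wid + 16]
45. n21.val = true  [C.wid > 2]
46. n14.live = true  [A.depth > 3]
47. n14.sig = false  [A.depth == A.hot]
48. n14.lim = 21  [A.hot + 11]
49. n11.ok = 23  [S.lim + 2]
50. n11.val = true  [S.live == true]
51. n25.key = "pr"  [terminal]
52. n24.cnt = "qk"  ["qk"]
53. n24.hot = 13  [len(a.key) + 11]
54. n24.depth = 6  [len(a.key) + 4]
55. n0.live = true  [D.val == true]
56. n0.sig = false  [A₁.hot == D.ok]
57. n0.lim = -1  [A₀.depth + 8]

23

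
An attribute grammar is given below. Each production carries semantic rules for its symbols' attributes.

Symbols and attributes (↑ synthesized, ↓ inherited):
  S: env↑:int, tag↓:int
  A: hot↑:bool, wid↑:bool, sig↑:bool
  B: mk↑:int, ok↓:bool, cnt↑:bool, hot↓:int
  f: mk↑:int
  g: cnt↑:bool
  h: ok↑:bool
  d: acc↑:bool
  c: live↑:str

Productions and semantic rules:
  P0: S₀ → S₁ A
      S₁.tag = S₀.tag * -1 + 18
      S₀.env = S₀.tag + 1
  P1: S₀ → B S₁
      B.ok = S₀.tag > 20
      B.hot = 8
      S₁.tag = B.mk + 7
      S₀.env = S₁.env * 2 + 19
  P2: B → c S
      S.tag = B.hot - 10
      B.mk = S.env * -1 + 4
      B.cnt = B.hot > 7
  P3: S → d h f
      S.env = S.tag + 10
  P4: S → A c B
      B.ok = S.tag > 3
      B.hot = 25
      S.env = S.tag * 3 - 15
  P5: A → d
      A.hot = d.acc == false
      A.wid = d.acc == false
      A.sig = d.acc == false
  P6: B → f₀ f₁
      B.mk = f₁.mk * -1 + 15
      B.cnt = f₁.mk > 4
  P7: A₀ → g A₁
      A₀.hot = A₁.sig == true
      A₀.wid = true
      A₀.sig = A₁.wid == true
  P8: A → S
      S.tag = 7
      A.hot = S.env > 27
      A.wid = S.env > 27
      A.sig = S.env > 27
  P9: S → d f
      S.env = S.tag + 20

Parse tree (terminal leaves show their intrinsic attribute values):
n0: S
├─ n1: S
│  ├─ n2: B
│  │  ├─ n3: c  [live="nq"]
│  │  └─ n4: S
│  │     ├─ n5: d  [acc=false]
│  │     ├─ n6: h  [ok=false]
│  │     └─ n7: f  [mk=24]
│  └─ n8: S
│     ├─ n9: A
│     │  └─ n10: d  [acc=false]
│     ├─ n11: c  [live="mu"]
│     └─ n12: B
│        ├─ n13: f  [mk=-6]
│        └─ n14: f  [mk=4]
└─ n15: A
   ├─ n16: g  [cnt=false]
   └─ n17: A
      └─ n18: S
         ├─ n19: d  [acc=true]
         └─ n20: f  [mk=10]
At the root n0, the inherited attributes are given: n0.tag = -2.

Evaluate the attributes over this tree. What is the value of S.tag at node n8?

3

1. n0.tag = -2  [given at root]
2. n1.tag = 20  [S₀.tag * -1 + 18]
3. n2.ok = false  [S₀.tag > 20]
4. n2.hot = 8  [8]
5. n3.live = "nq"  [terminal]
6. n4.tag = -2  [B.hot - 10]
7. n5.acc = false  [terminal]
8. n6.ok = false  [terminal]
9. n7.mk = 24  [terminal]
10. n4.env = 8  [S.tag + 10]
11. n2.mk = -4  [S.env * -1 + 4]
12. n2.cnt = true  [B.hot > 7]
13. n8.tag = 3  [B.mk + 7]
14. n10.acc = false  [terminal]
15. n9.hot = true  [d.acc == false]
16. n9.wid = true  [d.acc == false]
17. n9.sig = true  [d.acc == false]
18. n11.live = "mu"  [terminal]
19. n12.ok = false  [S.tag > 3]
20. n12.hot = 25  [25]
21. n13.mk = -6  [terminal]
22. n14.mk = 4  [terminal]
23. n12.mk = 11  [f₁.mk * -1 + 15]
24. n12.cnt = false  [f₁.mk > 4]
25. n8.env = -6  [S.tag * 3 - 15]
26. n1.env = 7  [S₁.env * 2 + 19]
27. n16.cnt = false  [terminal]
28. n18.tag = 7  [7]
29. n19.acc = true  [terminal]
30. n20.mk = 10  [terminal]
31. n18.env = 27  [S.tag + 20]
32. n17.hot = false  [S.env > 27]
33. n17.wid = false  [S.env > 27]
34. n17.sig = false  [S.env > 27]
35. n15.hot = false  [A₁.sig == true]
36. n15.wid = true  [true]
37. n15.sig = false  [A₁.wid == true]
38. n0.env = -1  [S₀.tag + 1]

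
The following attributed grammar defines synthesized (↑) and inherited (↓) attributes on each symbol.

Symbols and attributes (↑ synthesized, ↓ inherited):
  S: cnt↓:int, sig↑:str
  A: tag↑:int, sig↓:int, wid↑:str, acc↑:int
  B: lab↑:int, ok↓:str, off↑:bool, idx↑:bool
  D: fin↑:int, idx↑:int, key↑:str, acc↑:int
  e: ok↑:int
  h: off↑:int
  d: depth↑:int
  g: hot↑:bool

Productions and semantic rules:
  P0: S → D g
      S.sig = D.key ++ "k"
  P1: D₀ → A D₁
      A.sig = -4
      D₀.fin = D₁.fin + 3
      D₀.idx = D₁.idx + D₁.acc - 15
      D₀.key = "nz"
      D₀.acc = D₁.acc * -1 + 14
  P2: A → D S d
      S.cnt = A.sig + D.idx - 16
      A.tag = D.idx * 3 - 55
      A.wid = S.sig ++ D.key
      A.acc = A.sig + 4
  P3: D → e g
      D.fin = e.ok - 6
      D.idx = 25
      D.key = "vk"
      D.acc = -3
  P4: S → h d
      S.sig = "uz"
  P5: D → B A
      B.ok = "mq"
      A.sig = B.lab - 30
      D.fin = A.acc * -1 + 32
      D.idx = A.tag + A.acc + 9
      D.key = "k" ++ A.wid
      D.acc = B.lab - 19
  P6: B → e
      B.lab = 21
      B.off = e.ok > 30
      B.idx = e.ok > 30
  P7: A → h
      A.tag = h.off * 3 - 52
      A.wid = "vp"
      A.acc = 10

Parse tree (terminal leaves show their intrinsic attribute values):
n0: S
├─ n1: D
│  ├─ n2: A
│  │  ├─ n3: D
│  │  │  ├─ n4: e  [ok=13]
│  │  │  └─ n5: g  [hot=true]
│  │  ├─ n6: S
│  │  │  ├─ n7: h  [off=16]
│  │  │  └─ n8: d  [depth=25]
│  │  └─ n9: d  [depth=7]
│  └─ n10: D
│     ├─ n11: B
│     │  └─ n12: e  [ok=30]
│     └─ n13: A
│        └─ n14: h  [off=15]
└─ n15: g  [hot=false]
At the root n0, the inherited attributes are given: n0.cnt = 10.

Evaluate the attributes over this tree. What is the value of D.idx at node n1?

-1

1. n0.cnt = 10  [given at root]
2. n2.sig = -4  [-4]
3. n4.ok = 13  [terminal]
4. n5.hot = true  [terminal]
5. n3.fin = 7  [e.ok - 6]
6. n3.idx = 25  [25]
7. n3.key = "vk"  ["vk"]
8. n3.acc = -3  [-3]
9. n6.cnt = 5  [A.sig + D.idx - 16]
10. n7.off = 16  [terminal]
11. n8.depth = 25  [terminal]
12. n6.sig = "uz"  ["uz"]
13. n9.depth = 7  [terminal]
14. n2.tag = 20  [D.idx * 3 - 55]
15. n2.wid = "uzvk"  [S.sig ++ D.key]
16. n2.acc = 0  [A.sig + 4]
17. n11.ok = "mq"  ["mq"]
18. n12.ok = 30  [terminal]
19. n11.lab = 21  [21]
20. n11.off = false  [e.ok > 30]
21. n11.idx = false  [e.ok > 30]
22. n13.sig = -9  [B.lab - 30]
23. n14.off = 15  [terminal]
24. n13.tag = -7  [h.off * 3 - 52]
25. n13.wid = "vp"  ["vp"]
26. n13.acc = 10  [10]
27. n10.fin = 22  [A.acc * -1 + 32]
28. n10.idx = 12  [A.tag + A.acc + 9]
29. n10.key = "kvp"  ["k" ++ A.wid]
30. n10.acc = 2  [B.lab - 19]
31. n1.fin = 25  [D₁.fin + 3]
32. n1.idx = -1  [D₁.idx + D₁.acc - 15]
33. n1.key = "nz"  ["nz"]
34. n1.acc = 12  [D₁.acc * -1 + 14]
35. n15.hot = false  [terminal]
36. n0.sig = "nzk"  [D.key ++ "k"]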